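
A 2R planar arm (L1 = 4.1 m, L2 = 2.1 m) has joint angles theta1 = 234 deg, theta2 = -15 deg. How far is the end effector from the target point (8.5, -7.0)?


End effector via forward kinematics:
x = L1*cos(t1) + L2*cos(t1+t2) = -4.0419
y = L1*sin(t1) + L2*sin(t1+t2) = -4.6385
Distance to target:
d = sqrt((8.5 - -4.0419)^2 + (-7.0 - -4.6385)^2)
= sqrt(157.2999 + 5.5765)
= 12.7623 m


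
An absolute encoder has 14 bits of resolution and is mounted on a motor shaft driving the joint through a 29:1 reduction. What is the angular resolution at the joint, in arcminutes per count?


counts = 2^14 = 16384
effective counts at joint = 16384 * 29 = 475136
resolution = 360*60 / 475136
= 0.0455 arcmin/count


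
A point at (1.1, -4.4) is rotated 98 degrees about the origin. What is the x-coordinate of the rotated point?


x' = x*cos(theta) - y*sin(theta)
cos(98 deg) = -0.1392, sin(98 deg) = 0.9903
x' = 1.1 * -0.1392 - -4.4 * 0.9903
= -0.1531 - -4.3572
= 4.2041


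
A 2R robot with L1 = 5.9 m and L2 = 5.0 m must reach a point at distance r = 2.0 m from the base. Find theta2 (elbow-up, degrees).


cos(theta2) = (r^2 - L1^2 - L2^2) / (2*L1*L2)
cos(theta2) = (4.0 - 34.81 - 25.0) / 59.0
cos(theta2) = -0.945932
theta2 = 161.0729 degrees


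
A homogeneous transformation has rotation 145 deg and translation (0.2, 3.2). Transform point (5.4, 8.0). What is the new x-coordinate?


x' = cos(theta)*px - sin(theta)*py + tx
= -0.8192*5.4 - 0.5736*8.0 + 0.2
= -8.812


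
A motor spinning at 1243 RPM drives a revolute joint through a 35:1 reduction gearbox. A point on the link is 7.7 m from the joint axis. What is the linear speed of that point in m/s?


omega_motor = 1243 * 2*pi/60 = 130.1667 rad/s
omega_joint = omega_motor / 35 = 3.719 rad/s
v = omega_joint * r = 3.719 * 7.7
= 28.6367 m/s


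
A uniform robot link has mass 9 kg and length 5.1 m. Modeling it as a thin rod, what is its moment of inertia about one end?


I = (1/3) * m * L^2
= (1/3) * 9 * 5.1^2
= 0.333333 * 9 * 26.01
= 78.03 kg*m^2


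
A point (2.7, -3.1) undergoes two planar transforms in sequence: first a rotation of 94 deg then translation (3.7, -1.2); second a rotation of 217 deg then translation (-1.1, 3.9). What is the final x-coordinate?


After transform 1:
x1 = cos(94)*2.7 - sin(94)*-3.1 + 3.7 = 6.6041
y1 = sin(94)*2.7 + cos(94)*-3.1 + -1.2 = 1.7097
After transform 2:
x2 = cos(217)*6.6041 - sin(217)*1.7097 + -1.1
= -5.3454


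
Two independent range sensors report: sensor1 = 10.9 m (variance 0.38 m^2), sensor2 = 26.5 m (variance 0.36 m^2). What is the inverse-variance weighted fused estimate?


w1 = (1/var1) / (1/var1 + 1/var2)
   = 2.6316 / (2.6316 + 2.7778) = 0.4865
w2 = 1 - w1 = 0.5135
fused = w1*s1 + w2*s2 = 5.3027 + 13.6081
= 18.9108 m


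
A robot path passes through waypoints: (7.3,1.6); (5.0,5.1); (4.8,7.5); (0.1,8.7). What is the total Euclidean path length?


Segment lengths:
  seg1 = sqrt((-2.3)^2 + (3.5)^2) = 4.1881
  seg2 = sqrt((-0.2)^2 + (2.4)^2) = 2.4083
  seg3 = sqrt((-4.7)^2 + (1.2)^2) = 4.8508
Total = 11.4472


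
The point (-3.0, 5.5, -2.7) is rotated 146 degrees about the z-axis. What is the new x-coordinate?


Rotation about z-axis: x' = x*cos(theta) - y*sin(theta)
= -3.0 * -0.829 - 5.5 * 0.5592
= -0.5884


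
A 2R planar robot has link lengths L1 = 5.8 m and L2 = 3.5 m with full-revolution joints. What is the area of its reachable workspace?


r_max = L1 + L2 = 9.3 m
r_min = |L1 - L2| = 2.3 m
Area = pi*(r_max^2 - r_min^2)
= pi*(86.49 - 5.29)
= pi * 81.2
= 255.0973 m^2


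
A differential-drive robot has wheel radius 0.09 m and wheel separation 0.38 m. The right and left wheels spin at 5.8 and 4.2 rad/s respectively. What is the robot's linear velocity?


vR = r*wR = 0.09*5.8 = 0.522 m/s
vL = r*wL = 0.09*4.2 = 0.378 m/s
v = (vR+vL)/2 = 0.45 m/s
omega = (vR-vL)/L = 0.3789 rad/s
linear velocity = 0.45 m/s


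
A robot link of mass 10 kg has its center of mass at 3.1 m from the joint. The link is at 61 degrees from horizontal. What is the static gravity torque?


tau = m*g*L*cos(angle)
= 10 * 9.81 * 3.1 * cos(61 deg)
= 10 * 9.81 * 3.1 * 0.4848
= 147.4355 Nm


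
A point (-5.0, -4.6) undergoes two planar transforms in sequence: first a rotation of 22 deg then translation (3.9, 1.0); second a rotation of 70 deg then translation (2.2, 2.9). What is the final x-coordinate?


After transform 1:
x1 = cos(22)*-5.0 - sin(22)*-4.6 + 3.9 = 0.9873
y1 = sin(22)*-5.0 + cos(22)*-4.6 + 1.0 = -5.1381
After transform 2:
x2 = cos(70)*0.9873 - sin(70)*-5.1381 + 2.2
= 7.3659


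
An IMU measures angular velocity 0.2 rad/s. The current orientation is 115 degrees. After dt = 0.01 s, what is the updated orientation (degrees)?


delta_theta = w * dt = 0.2 * 0.01 = 0.002 rad
= 0.1146 deg
theta_new = 115 + 0.1146 = 115.1146 deg


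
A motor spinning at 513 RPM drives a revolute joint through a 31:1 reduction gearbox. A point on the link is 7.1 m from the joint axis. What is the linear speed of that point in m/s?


omega_motor = 513 * 2*pi/60 = 53.7212 rad/s
omega_joint = omega_motor / 31 = 1.7329 rad/s
v = omega_joint * r = 1.7329 * 7.1
= 12.3039 m/s


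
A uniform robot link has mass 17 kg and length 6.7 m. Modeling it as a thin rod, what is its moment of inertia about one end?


I = (1/3) * m * L^2
= (1/3) * 17 * 6.7^2
= 0.333333 * 17 * 44.89
= 254.3767 kg*m^2


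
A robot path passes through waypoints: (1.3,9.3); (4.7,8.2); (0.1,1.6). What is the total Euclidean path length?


Segment lengths:
  seg1 = sqrt((3.4)^2 + (-1.1)^2) = 3.5735
  seg2 = sqrt((-4.6)^2 + (-6.6)^2) = 8.0449
Total = 11.6184


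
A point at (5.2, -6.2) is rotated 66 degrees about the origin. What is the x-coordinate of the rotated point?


x' = x*cos(theta) - y*sin(theta)
cos(66 deg) = 0.4067, sin(66 deg) = 0.9135
x' = 5.2 * 0.4067 - -6.2 * 0.9135
= 2.115 - -5.664
= 7.779


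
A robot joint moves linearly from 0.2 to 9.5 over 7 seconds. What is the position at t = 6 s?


s = t/T = 6/7 = 0.8571
p(t) = p0 + (pf-p0)*s
= 0.2 + (9.5 - 0.2) * 0.8571
= 8.1714


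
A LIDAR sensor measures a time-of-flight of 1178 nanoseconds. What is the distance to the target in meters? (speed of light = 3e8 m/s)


tof = 1178 ns = 1.178e-06 s
dist = c * tof / 2
= 3e8 * 1.178e-06 / 2
= 176.7 m


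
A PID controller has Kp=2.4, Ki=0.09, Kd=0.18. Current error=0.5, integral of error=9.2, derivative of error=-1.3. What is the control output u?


u = Kp*e + Ki*int(e) + Kd*de/dt
= 2.4*0.5 + 0.09*9.2 + 0.18*(-1.3)
= 1.2 + 0.828 + -0.234
= 1.794


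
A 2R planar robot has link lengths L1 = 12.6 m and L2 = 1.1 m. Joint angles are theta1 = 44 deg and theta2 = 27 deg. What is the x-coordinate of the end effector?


Convert angles to radians: theta1 = 0.7679, theta2 = 0.4712
x = L1*cos(theta1) + L2*cos(theta1+theta2)
x = 9.0637 + 0.3581
x = 9.4218


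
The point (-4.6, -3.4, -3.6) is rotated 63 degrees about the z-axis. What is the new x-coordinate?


Rotation about z-axis: x' = x*cos(theta) - y*sin(theta)
= -4.6 * 0.454 - -3.4 * 0.891
= 0.9411


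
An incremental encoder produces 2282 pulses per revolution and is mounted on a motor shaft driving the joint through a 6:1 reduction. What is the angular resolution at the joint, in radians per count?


counts per rev = 2282
effective counts at joint = 2282 * 6 = 13692
resolution = 2*pi / 13692
= 4.5889e-04 rad/count


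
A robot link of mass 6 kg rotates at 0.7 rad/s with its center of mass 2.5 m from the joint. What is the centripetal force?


F = m * omega^2 * r
= 6 * 0.7^2 * 2.5
= 6 * 0.49 * 2.5
= 7.35 N


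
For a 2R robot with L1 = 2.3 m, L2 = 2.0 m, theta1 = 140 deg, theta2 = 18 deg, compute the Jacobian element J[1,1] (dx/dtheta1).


J[1,1] = -L1*sin(t1) - L2*sin(t1+t2)
= -2.3*sin(140) - 2.0*sin(158)
= -2.2276


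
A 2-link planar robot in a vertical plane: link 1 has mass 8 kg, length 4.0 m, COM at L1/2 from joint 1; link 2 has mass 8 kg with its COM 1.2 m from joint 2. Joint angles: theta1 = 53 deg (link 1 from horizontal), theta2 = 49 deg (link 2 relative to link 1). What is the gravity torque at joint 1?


Horizontal distance from joint 1 to link-1 COM:
  x_c1 = (L1/2)*cos(t1) = 2.0 * 0.6018 = 1.2036 m
Horizontal distance from joint 1 to link-2 COM:
  x_c2 = L1*cos(t1) + Lc2*cos(t1+t2)
       = 4.0*0.6018 + 1.2*-0.2079 = 2.1578 m
tau1 = m1*g*x_c1 + m2*g*x_c2
     = 8*9.81*1.2036 + 8*9.81*2.1578
     = 94.4609 + 169.3415
     = 263.8024 Nm


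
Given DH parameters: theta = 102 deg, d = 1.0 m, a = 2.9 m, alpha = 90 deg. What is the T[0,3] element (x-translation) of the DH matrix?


T[0,3] = a * cos(theta)
= 2.9 * cos(102 deg)
= 2.9 * -0.2079
= -0.6029


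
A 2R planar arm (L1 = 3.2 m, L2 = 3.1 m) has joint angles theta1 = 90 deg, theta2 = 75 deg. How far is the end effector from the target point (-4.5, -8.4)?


End effector via forward kinematics:
x = L1*cos(t1) + L2*cos(t1+t2) = -2.9944
y = L1*sin(t1) + L2*sin(t1+t2) = 4.0023
Distance to target:
d = sqrt((-4.5 - -2.9944)^2 + (-8.4 - 4.0023)^2)
= sqrt(2.2669 + 153.818)
= 12.4934 m


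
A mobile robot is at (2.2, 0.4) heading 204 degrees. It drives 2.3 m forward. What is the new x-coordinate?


x_new = x0 + d*cos(theta)
= 2.2 + 2.3*cos(204)
= 2.2 + -2.1012
= 0.0988


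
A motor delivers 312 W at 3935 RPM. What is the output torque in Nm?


omega = 3935 * 2*pi/60 = 412.0722 rad/s
tau = P / omega = 312 / 412.0722
= 0.7571 Nm


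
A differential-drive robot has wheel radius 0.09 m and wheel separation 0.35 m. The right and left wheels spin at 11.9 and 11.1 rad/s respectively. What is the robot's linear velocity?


vR = r*wR = 0.09*11.9 = 1.071 m/s
vL = r*wL = 0.09*11.1 = 0.999 m/s
v = (vR+vL)/2 = 1.035 m/s
omega = (vR-vL)/L = 0.2057 rad/s
linear velocity = 1.035 m/s


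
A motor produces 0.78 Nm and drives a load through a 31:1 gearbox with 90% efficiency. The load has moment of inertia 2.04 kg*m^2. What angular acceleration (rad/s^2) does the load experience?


tau_out = tau_motor * N * eta
= 0.78 * 31 * 0.9 = 21.762 Nm
alpha = tau_out / I = 21.762 / 2.04
= 10.6676 rad/s^2


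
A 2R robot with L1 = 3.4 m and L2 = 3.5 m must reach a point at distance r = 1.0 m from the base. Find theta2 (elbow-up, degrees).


cos(theta2) = (r^2 - L1^2 - L2^2) / (2*L1*L2)
cos(theta2) = (1.0 - 11.56 - 12.25) / 23.8
cos(theta2) = -0.958403
theta2 = 163.4162 degrees


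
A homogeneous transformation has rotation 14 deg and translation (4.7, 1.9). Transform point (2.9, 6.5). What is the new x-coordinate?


x' = cos(theta)*px - sin(theta)*py + tx
= 0.9703*2.9 - 0.2419*6.5 + 4.7
= 5.9414


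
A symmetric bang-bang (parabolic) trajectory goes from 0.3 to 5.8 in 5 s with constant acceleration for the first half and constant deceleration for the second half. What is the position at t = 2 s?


Symmetric rest-to-rest: each phase covers (pf-p0)/2 in time T/2. 0.5*a*(T/2)^2 = (pf-p0)/2 => a = 4*(pf-p0)/T^2
a = 4*(5.8-0.3)/5^2 = 0.88
t = 2 is in the acceleration phase (t <= T/2).
p = p0 + 0.5*a*t^2 = 0.3 + 0.5*0.88*2^2
= 2.06


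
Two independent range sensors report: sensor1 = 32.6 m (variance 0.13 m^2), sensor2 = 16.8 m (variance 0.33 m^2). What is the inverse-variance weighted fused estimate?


w1 = (1/var1) / (1/var1 + 1/var2)
   = 7.6923 / (7.6923 + 3.0303) = 0.7174
w2 = 1 - w1 = 0.2826
fused = w1*s1 + w2*s2 = 23.387 + 4.7478
= 28.1348 m


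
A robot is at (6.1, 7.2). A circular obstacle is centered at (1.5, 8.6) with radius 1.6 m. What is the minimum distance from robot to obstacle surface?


center_dist = sqrt((6.1-1.5)^2 + (7.2-8.6)^2)
= sqrt(21.16 + 1.96)
= 4.8083
min_dist = center_dist - radius = 4.8083 - 1.6 = 3.2083 m


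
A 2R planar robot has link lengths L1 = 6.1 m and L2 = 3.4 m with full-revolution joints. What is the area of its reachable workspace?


r_max = L1 + L2 = 9.5 m
r_min = |L1 - L2| = 2.7 m
Area = pi*(r_max^2 - r_min^2)
= pi*(90.25 - 7.29)
= pi * 82.96
= 260.6265 m^2


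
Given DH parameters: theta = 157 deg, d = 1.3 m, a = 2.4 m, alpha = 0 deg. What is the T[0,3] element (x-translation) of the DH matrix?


T[0,3] = a * cos(theta)
= 2.4 * cos(157 deg)
= 2.4 * -0.9205
= -2.2092


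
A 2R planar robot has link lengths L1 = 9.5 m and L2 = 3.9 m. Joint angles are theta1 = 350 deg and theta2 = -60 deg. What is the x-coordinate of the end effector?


Convert angles to radians: theta1 = 6.1087, theta2 = -1.0472
x = L1*cos(theta1) + L2*cos(theta1+theta2)
x = 9.3557 + 1.3339
x = 10.6896


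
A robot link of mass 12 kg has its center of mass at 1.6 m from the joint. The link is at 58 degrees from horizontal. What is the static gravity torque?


tau = m*g*L*cos(angle)
= 12 * 9.81 * 1.6 * cos(58 deg)
= 12 * 9.81 * 1.6 * 0.5299
= 99.8114 Nm


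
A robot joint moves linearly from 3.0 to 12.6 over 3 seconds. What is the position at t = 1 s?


s = t/T = 1/3 = 0.3333
p(t) = p0 + (pf-p0)*s
= 3.0 + (12.6 - 3.0) * 0.3333
= 6.2


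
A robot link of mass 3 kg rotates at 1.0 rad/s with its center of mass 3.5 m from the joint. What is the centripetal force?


F = m * omega^2 * r
= 3 * 1.0^2 * 3.5
= 3 * 1.0 * 3.5
= 10.5 N


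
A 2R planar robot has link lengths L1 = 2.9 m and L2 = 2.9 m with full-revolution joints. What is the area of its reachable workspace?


r_max = L1 + L2 = 5.8 m
r_min = |L1 - L2| = 0.0 m
Area = pi*(r_max^2 - r_min^2)
= pi*(33.64 - 0.0)
= pi * 33.64
= 105.6832 m^2


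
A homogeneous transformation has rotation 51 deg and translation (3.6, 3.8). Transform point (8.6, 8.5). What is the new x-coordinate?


x' = cos(theta)*px - sin(theta)*py + tx
= 0.6293*8.6 - 0.7771*8.5 + 3.6
= 2.4064


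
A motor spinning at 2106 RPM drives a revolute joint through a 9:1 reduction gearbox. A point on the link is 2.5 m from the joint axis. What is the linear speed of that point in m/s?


omega_motor = 2106 * 2*pi/60 = 220.5398 rad/s
omega_joint = omega_motor / 9 = 24.5044 rad/s
v = omega_joint * r = 24.5044 * 2.5
= 61.2611 m/s


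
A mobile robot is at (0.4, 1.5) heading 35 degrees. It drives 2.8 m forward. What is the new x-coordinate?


x_new = x0 + d*cos(theta)
= 0.4 + 2.8*cos(35)
= 0.4 + 2.2936
= 2.6936


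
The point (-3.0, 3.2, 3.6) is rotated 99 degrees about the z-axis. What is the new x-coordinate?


Rotation about z-axis: x' = x*cos(theta) - y*sin(theta)
= -3.0 * -0.1564 - 3.2 * 0.9877
= -2.6913


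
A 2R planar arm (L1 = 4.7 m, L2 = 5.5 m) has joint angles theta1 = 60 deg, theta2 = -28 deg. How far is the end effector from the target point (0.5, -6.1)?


End effector via forward kinematics:
x = L1*cos(t1) + L2*cos(t1+t2) = 7.0143
y = L1*sin(t1) + L2*sin(t1+t2) = 6.9849
Distance to target:
d = sqrt((0.5 - 7.0143)^2 + (-6.1 - 6.9849)^2)
= sqrt(42.4356 + 171.214)
= 14.6168 m


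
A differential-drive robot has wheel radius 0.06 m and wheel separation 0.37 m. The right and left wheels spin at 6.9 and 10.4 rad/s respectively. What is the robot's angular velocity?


vR = r*wR = 0.06*6.9 = 0.414 m/s
vL = r*wL = 0.06*10.4 = 0.624 m/s
v = (vR+vL)/2 = 0.519 m/s
omega = (vR-vL)/L = -0.5676 rad/s
angular velocity = -0.5676 rad/s


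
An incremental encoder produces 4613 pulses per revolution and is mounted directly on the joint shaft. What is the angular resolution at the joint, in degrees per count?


counts per rev = 4613
resolution = 360 / 4613
= 0.078 deg/count


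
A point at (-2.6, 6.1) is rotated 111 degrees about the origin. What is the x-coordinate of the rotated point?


x' = x*cos(theta) - y*sin(theta)
cos(111 deg) = -0.3584, sin(111 deg) = 0.9336
x' = -2.6 * -0.3584 - 6.1 * 0.9336
= 0.9318 - 5.6948
= -4.7631


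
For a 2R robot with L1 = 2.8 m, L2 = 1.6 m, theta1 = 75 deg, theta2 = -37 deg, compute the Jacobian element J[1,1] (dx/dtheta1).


J[1,1] = -L1*sin(t1) - L2*sin(t1+t2)
= -2.8*sin(75) - 1.6*sin(38)
= -3.6897


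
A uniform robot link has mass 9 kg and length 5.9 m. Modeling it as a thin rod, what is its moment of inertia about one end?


I = (1/3) * m * L^2
= (1/3) * 9 * 5.9^2
= 0.333333 * 9 * 34.81
= 104.43 kg*m^2


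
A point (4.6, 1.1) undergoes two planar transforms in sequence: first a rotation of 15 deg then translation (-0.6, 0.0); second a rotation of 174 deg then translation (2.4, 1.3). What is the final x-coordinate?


After transform 1:
x1 = cos(15)*4.6 - sin(15)*1.1 + -0.6 = 3.5586
y1 = sin(15)*4.6 + cos(15)*1.1 + 0.0 = 2.2531
After transform 2:
x2 = cos(174)*3.5586 - sin(174)*2.2531 + 2.4
= -1.3746


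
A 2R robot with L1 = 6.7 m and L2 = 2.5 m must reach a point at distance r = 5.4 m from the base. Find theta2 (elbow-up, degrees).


cos(theta2) = (r^2 - L1^2 - L2^2) / (2*L1*L2)
cos(theta2) = (29.16 - 44.89 - 6.25) / 33.5
cos(theta2) = -0.656119
theta2 = 131.0046 degrees


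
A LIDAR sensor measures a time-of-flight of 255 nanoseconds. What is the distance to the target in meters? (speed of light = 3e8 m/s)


tof = 255 ns = 2.55e-07 s
dist = c * tof / 2
= 3e8 * 2.55e-07 / 2
= 38.25 m


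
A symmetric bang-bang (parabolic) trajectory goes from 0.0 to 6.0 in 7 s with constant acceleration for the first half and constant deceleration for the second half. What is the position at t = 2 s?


Symmetric rest-to-rest: each phase covers (pf-p0)/2 in time T/2. 0.5*a*(T/2)^2 = (pf-p0)/2 => a = 4*(pf-p0)/T^2
a = 4*(6.0-0.0)/7^2 = 0.4898
t = 2 is in the acceleration phase (t <= T/2).
p = p0 + 0.5*a*t^2 = 0.0 + 0.5*0.4898*2^2
= 0.9796


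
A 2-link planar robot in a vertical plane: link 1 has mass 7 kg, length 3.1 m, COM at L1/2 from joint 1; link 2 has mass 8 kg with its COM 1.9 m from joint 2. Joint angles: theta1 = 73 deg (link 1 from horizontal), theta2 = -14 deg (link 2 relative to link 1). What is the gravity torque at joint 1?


Horizontal distance from joint 1 to link-1 COM:
  x_c1 = (L1/2)*cos(t1) = 1.55 * 0.2924 = 0.4532 m
Horizontal distance from joint 1 to link-2 COM:
  x_c2 = L1*cos(t1) + Lc2*cos(t1+t2)
       = 3.1*0.2924 + 1.9*0.515 = 1.8849 m
tau1 = m1*g*x_c1 + m2*g*x_c2
     = 7*9.81*0.4532 + 8*9.81*1.8849
     = 31.1196 + 147.9289
     = 179.0485 Nm


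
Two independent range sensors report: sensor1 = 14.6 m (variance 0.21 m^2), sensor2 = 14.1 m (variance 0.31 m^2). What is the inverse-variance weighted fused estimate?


w1 = (1/var1) / (1/var1 + 1/var2)
   = 4.7619 / (4.7619 + 3.2258) = 0.5962
w2 = 1 - w1 = 0.4038
fused = w1*s1 + w2*s2 = 8.7038 + 5.6942
= 14.3981 m


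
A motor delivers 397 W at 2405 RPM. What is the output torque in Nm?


omega = 2405 * 2*pi/60 = 251.851 rad/s
tau = P / omega = 397 / 251.851
= 1.5763 Nm


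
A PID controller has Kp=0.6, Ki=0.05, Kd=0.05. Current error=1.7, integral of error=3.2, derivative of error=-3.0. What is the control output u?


u = Kp*e + Ki*int(e) + Kd*de/dt
= 0.6*1.7 + 0.05*3.2 + 0.05*(-3.0)
= 1.02 + 0.16 + -0.15
= 1.03


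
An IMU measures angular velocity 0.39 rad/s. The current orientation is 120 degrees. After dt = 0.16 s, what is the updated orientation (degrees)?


delta_theta = w * dt = 0.39 * 0.16 = 0.0624 rad
= 3.5753 deg
theta_new = 120 + 3.5753 = 123.5753 deg


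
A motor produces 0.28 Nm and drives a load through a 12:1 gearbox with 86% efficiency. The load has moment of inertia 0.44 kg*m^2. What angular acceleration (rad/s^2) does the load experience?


tau_out = tau_motor * N * eta
= 0.28 * 12 * 0.86 = 2.8896 Nm
alpha = tau_out / I = 2.8896 / 0.44
= 6.5673 rad/s^2


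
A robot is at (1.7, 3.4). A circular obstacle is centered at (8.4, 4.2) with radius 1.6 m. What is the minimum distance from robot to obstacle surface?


center_dist = sqrt((1.7-8.4)^2 + (3.4-4.2)^2)
= sqrt(44.89 + 0.64)
= 6.7476
min_dist = center_dist - radius = 6.7476 - 1.6 = 5.1476 m


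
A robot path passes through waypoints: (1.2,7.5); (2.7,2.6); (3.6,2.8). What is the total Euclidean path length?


Segment lengths:
  seg1 = sqrt((1.5)^2 + (-4.9)^2) = 5.1245
  seg2 = sqrt((0.9)^2 + (0.2)^2) = 0.922
Total = 6.0464


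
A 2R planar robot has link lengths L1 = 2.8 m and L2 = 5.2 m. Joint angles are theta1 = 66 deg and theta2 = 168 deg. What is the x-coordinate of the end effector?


Convert angles to radians: theta1 = 1.1519, theta2 = 2.9322
x = L1*cos(theta1) + L2*cos(theta1+theta2)
x = 1.1389 + -3.0565
x = -1.9176


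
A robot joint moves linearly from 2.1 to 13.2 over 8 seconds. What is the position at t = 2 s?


s = t/T = 2/8 = 0.25
p(t) = p0 + (pf-p0)*s
= 2.1 + (13.2 - 2.1) * 0.25
= 4.875


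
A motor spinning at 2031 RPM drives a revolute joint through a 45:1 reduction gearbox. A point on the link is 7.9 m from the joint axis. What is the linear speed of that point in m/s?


omega_motor = 2031 * 2*pi/60 = 212.6858 rad/s
omega_joint = omega_motor / 45 = 4.7264 rad/s
v = omega_joint * r = 4.7264 * 7.9
= 37.3382 m/s


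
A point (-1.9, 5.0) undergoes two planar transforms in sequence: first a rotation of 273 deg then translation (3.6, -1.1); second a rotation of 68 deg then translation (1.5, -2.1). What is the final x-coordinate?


After transform 1:
x1 = cos(273)*-1.9 - sin(273)*5.0 + 3.6 = 8.4937
y1 = sin(273)*-1.9 + cos(273)*5.0 + -1.1 = 1.0591
After transform 2:
x2 = cos(68)*8.4937 - sin(68)*1.0591 + 1.5
= 3.6998


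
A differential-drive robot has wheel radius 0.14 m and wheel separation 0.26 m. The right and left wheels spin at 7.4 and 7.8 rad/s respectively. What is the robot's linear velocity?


vR = r*wR = 0.14*7.4 = 1.036 m/s
vL = r*wL = 0.14*7.8 = 1.092 m/s
v = (vR+vL)/2 = 1.064 m/s
omega = (vR-vL)/L = -0.2154 rad/s
linear velocity = 1.064 m/s


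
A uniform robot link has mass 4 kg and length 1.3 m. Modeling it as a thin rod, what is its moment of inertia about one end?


I = (1/3) * m * L^2
= (1/3) * 4 * 1.3^2
= 0.333333 * 4 * 1.69
= 2.2533 kg*m^2


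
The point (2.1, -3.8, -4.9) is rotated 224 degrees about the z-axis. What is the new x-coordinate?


Rotation about z-axis: x' = x*cos(theta) - y*sin(theta)
= 2.1 * -0.7193 - -3.8 * -0.6947
= -4.1503


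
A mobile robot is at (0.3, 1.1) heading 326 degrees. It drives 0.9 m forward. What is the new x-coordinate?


x_new = x0 + d*cos(theta)
= 0.3 + 0.9*cos(326)
= 0.3 + 0.7461
= 1.0461


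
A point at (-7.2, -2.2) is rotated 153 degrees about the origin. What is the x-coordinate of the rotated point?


x' = x*cos(theta) - y*sin(theta)
cos(153 deg) = -0.891, sin(153 deg) = 0.454
x' = -7.2 * -0.891 - -2.2 * 0.454
= 6.4152 - -0.9988
= 7.414


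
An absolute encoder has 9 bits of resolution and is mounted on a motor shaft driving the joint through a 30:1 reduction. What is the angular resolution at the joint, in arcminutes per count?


counts = 2^9 = 512
effective counts at joint = 512 * 30 = 15360
resolution = 360*60 / 15360
= 1.4062 arcmin/count


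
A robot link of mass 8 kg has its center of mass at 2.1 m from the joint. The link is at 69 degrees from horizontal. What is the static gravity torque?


tau = m*g*L*cos(angle)
= 8 * 9.81 * 2.1 * cos(69 deg)
= 8 * 9.81 * 2.1 * 0.3584
= 59.0619 Nm


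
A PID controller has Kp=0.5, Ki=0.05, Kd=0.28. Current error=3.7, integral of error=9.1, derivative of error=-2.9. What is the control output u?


u = Kp*e + Ki*int(e) + Kd*de/dt
= 0.5*3.7 + 0.05*9.1 + 0.28*(-2.9)
= 1.85 + 0.455 + -0.812
= 1.493


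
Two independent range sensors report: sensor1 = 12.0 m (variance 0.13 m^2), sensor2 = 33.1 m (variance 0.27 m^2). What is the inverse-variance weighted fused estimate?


w1 = (1/var1) / (1/var1 + 1/var2)
   = 7.6923 / (7.6923 + 3.7037) = 0.675
w2 = 1 - w1 = 0.325
fused = w1*s1 + w2*s2 = 8.1 + 10.7575
= 18.8575 m


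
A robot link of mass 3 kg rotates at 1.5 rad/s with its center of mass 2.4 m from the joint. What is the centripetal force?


F = m * omega^2 * r
= 3 * 1.5^2 * 2.4
= 3 * 2.25 * 2.4
= 16.2 N


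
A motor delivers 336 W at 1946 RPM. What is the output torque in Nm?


omega = 1946 * 2*pi/60 = 203.7846 rad/s
tau = P / omega = 336 / 203.7846
= 1.6488 Nm


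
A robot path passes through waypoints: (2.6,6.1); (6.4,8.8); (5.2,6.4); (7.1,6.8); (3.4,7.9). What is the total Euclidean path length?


Segment lengths:
  seg1 = sqrt((3.8)^2 + (2.7)^2) = 4.6615
  seg2 = sqrt((-1.2)^2 + (-2.4)^2) = 2.6833
  seg3 = sqrt((1.9)^2 + (0.4)^2) = 1.9416
  seg4 = sqrt((-3.7)^2 + (1.1)^2) = 3.8601
Total = 13.1465


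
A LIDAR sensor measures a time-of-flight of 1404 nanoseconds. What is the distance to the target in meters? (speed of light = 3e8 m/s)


tof = 1404 ns = 1.404e-06 s
dist = c * tof / 2
= 3e8 * 1.404e-06 / 2
= 210.6 m


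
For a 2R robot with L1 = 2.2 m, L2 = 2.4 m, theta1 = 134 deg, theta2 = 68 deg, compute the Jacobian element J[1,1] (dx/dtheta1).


J[1,1] = -L1*sin(t1) - L2*sin(t1+t2)
= -2.2*sin(134) - 2.4*sin(202)
= -0.6835


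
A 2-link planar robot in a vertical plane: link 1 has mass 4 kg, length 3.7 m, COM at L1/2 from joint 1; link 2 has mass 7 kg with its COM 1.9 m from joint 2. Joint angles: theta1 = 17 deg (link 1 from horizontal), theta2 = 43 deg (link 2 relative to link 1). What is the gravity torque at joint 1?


Horizontal distance from joint 1 to link-1 COM:
  x_c1 = (L1/2)*cos(t1) = 1.85 * 0.9563 = 1.7692 m
Horizontal distance from joint 1 to link-2 COM:
  x_c2 = L1*cos(t1) + Lc2*cos(t1+t2)
       = 3.7*0.9563 + 1.9*0.5 = 4.4883 m
tau1 = m1*g*x_c1 + m2*g*x_c2
     = 4*9.81*1.7692 + 7*9.81*4.4883
     = 69.422 + 308.2135
     = 377.6354 Nm


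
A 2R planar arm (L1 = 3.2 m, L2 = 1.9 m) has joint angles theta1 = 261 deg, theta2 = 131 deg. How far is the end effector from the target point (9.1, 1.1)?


End effector via forward kinematics:
x = L1*cos(t1) + L2*cos(t1+t2) = 1.1107
y = L1*sin(t1) + L2*sin(t1+t2) = -2.1538
Distance to target:
d = sqrt((9.1 - 1.1107)^2 + (1.1 - -2.1538)^2)
= sqrt(63.8289 + 10.5869)
= 8.6265 m


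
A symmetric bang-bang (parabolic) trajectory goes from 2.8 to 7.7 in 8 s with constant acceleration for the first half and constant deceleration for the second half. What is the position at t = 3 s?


Symmetric rest-to-rest: each phase covers (pf-p0)/2 in time T/2. 0.5*a*(T/2)^2 = (pf-p0)/2 => a = 4*(pf-p0)/T^2
a = 4*(7.7-2.8)/8^2 = 0.3063
t = 3 is in the acceleration phase (t <= T/2).
p = p0 + 0.5*a*t^2 = 2.8 + 0.5*0.3063*3^2
= 4.1781


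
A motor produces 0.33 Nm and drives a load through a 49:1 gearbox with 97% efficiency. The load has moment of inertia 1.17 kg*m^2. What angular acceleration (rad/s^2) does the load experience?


tau_out = tau_motor * N * eta
= 0.33 * 49 * 0.97 = 15.6849 Nm
alpha = tau_out / I = 15.6849 / 1.17
= 13.4059 rad/s^2


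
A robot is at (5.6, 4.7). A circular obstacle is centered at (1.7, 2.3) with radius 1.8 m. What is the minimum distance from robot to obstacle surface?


center_dist = sqrt((5.6-1.7)^2 + (4.7-2.3)^2)
= sqrt(15.21 + 5.76)
= 4.5793
min_dist = center_dist - radius = 4.5793 - 1.8 = 2.7793 m


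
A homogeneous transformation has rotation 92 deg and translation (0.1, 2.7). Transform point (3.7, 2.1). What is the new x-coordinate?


x' = cos(theta)*px - sin(theta)*py + tx
= -0.0349*3.7 - 0.9994*2.1 + 0.1
= -2.1278


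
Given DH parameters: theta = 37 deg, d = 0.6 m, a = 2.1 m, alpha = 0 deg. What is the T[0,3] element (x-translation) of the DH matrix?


T[0,3] = a * cos(theta)
= 2.1 * cos(37 deg)
= 2.1 * 0.7986
= 1.6771


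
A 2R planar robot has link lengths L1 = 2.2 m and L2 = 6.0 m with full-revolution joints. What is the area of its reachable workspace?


r_max = L1 + L2 = 8.2 m
r_min = |L1 - L2| = 3.8 m
Area = pi*(r_max^2 - r_min^2)
= pi*(67.24 - 14.44)
= pi * 52.8
= 165.8761 m^2


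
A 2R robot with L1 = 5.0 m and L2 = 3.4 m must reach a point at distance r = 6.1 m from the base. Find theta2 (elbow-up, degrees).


cos(theta2) = (r^2 - L1^2 - L2^2) / (2*L1*L2)
cos(theta2) = (37.21 - 25.0 - 11.56) / 34.0
cos(theta2) = 0.019118
theta2 = 88.9046 degrees


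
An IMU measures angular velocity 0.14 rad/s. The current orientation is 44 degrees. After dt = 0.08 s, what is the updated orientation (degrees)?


delta_theta = w * dt = 0.14 * 0.08 = 0.0112 rad
= 0.6417 deg
theta_new = 44 + 0.6417 = 44.6417 deg


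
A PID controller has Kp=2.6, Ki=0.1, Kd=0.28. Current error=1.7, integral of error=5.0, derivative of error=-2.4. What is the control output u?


u = Kp*e + Ki*int(e) + Kd*de/dt
= 2.6*1.7 + 0.1*5.0 + 0.28*(-2.4)
= 4.42 + 0.5 + -0.672
= 4.248


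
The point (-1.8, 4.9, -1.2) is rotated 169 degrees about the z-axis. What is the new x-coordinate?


Rotation about z-axis: x' = x*cos(theta) - y*sin(theta)
= -1.8 * -0.9816 - 4.9 * 0.1908
= 0.832


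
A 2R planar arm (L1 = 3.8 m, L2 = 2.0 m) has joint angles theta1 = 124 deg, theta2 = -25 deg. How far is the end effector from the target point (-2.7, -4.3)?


End effector via forward kinematics:
x = L1*cos(t1) + L2*cos(t1+t2) = -2.4378
y = L1*sin(t1) + L2*sin(t1+t2) = 5.1257
Distance to target:
d = sqrt((-2.7 - -2.4378)^2 + (-4.3 - 5.1257)^2)
= sqrt(0.0687 + 88.8442)
= 9.4294 m


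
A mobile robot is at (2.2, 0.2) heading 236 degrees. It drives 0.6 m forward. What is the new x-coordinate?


x_new = x0 + d*cos(theta)
= 2.2 + 0.6*cos(236)
= 2.2 + -0.3355
= 1.8645


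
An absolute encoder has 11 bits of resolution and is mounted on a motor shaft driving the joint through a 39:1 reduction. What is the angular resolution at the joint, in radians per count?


counts = 2^11 = 2048
effective counts at joint = 2048 * 39 = 79872
resolution = 2*pi / 79872
= 7.8666e-05 rad/count


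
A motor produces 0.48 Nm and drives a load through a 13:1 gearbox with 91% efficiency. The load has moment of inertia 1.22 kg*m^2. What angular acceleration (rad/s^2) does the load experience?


tau_out = tau_motor * N * eta
= 0.48 * 13 * 0.91 = 5.6784 Nm
alpha = tau_out / I = 5.6784 / 1.22
= 4.6544 rad/s^2


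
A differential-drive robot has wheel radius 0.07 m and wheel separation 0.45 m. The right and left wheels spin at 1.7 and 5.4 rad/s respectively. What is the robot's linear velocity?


vR = r*wR = 0.07*1.7 = 0.119 m/s
vL = r*wL = 0.07*5.4 = 0.378 m/s
v = (vR+vL)/2 = 0.2485 m/s
omega = (vR-vL)/L = -0.5756 rad/s
linear velocity = 0.2485 m/s


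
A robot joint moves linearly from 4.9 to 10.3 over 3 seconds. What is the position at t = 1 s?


s = t/T = 1/3 = 0.3333
p(t) = p0 + (pf-p0)*s
= 4.9 + (10.3 - 4.9) * 0.3333
= 6.7


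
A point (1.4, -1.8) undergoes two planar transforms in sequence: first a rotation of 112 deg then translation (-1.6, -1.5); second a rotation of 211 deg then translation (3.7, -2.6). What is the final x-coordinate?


After transform 1:
x1 = cos(112)*1.4 - sin(112)*-1.8 + -1.6 = -0.4555
y1 = sin(112)*1.4 + cos(112)*-1.8 + -1.5 = 0.4723
After transform 2:
x2 = cos(211)*-0.4555 - sin(211)*0.4723 + 3.7
= 4.3337


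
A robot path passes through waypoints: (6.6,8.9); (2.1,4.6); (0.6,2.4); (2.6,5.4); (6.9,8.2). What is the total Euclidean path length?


Segment lengths:
  seg1 = sqrt((-4.5)^2 + (-4.3)^2) = 6.2241
  seg2 = sqrt((-1.5)^2 + (-2.2)^2) = 2.6627
  seg3 = sqrt((2.0)^2 + (3.0)^2) = 3.6056
  seg4 = sqrt((4.3)^2 + (2.8)^2) = 5.1313
Total = 17.6237


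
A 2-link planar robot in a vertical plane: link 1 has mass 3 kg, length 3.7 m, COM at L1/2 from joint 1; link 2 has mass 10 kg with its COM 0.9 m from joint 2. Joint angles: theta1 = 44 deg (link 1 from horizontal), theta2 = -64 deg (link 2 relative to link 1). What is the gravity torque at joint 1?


Horizontal distance from joint 1 to link-1 COM:
  x_c1 = (L1/2)*cos(t1) = 1.85 * 0.7193 = 1.3308 m
Horizontal distance from joint 1 to link-2 COM:
  x_c2 = L1*cos(t1) + Lc2*cos(t1+t2)
       = 3.7*0.7193 + 0.9*0.9397 = 3.5073 m
tau1 = m1*g*x_c1 + m2*g*x_c2
     = 3*9.81*1.3308 + 10*9.81*3.5073
     = 39.1648 + 344.0642
     = 383.229 Nm


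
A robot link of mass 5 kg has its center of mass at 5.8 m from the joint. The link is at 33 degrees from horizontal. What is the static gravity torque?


tau = m*g*L*cos(angle)
= 5 * 9.81 * 5.8 * cos(33 deg)
= 5 * 9.81 * 5.8 * 0.8387
= 238.5934 Nm


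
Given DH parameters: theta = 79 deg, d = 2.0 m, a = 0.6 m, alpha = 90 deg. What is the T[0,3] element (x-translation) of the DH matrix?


T[0,3] = a * cos(theta)
= 0.6 * cos(79 deg)
= 0.6 * 0.1908
= 0.1145


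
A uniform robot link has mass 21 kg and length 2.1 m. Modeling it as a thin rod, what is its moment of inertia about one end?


I = (1/3) * m * L^2
= (1/3) * 21 * 2.1^2
= 0.333333 * 21 * 4.41
= 30.87 kg*m^2


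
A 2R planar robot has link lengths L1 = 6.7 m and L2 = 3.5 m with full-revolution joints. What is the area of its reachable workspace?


r_max = L1 + L2 = 10.2 m
r_min = |L1 - L2| = 3.2 m
Area = pi*(r_max^2 - r_min^2)
= pi*(104.04 - 10.24)
= pi * 93.8
= 294.6814 m^2


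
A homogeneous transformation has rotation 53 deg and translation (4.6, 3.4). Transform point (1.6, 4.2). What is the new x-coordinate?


x' = cos(theta)*px - sin(theta)*py + tx
= 0.6018*1.6 - 0.7986*4.2 + 4.6
= 2.2086


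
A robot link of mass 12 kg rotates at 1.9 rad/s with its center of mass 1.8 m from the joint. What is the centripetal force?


F = m * omega^2 * r
= 12 * 1.9^2 * 1.8
= 12 * 3.61 * 1.8
= 77.976 N


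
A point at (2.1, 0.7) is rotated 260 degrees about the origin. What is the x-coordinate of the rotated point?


x' = x*cos(theta) - y*sin(theta)
cos(260 deg) = -0.1736, sin(260 deg) = -0.9848
x' = 2.1 * -0.1736 - 0.7 * -0.9848
= -0.3647 - -0.6894
= 0.3247


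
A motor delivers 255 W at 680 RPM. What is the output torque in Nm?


omega = 680 * 2*pi/60 = 71.2094 rad/s
tau = P / omega = 255 / 71.2094
= 3.581 Nm


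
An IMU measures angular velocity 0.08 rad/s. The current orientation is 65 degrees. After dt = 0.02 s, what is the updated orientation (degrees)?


delta_theta = w * dt = 0.08 * 0.02 = 0.0016 rad
= 0.0917 deg
theta_new = 65 + 0.0917 = 65.0917 deg


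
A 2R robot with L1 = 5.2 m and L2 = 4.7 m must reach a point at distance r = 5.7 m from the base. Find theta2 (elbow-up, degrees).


cos(theta2) = (r^2 - L1^2 - L2^2) / (2*L1*L2)
cos(theta2) = (32.49 - 27.04 - 22.09) / 48.88
cos(theta2) = -0.340426
theta2 = 109.9028 degrees


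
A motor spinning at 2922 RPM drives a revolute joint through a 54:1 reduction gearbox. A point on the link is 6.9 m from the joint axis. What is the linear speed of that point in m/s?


omega_motor = 2922 * 2*pi/60 = 305.9911 rad/s
omega_joint = omega_motor / 54 = 5.6665 rad/s
v = omega_joint * r = 5.6665 * 6.9
= 39.0989 m/s


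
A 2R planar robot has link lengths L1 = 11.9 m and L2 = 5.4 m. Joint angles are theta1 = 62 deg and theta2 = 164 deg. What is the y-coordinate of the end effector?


Convert angles to radians: theta1 = 1.0821, theta2 = 2.8623
y = L1*sin(theta1) + L2*sin(theta1+theta2)
y = 10.5071 + -3.8844
y = 6.6226


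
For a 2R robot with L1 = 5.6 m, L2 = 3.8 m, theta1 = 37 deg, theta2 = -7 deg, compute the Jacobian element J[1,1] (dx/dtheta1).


J[1,1] = -L1*sin(t1) - L2*sin(t1+t2)
= -5.6*sin(37) - 3.8*sin(30)
= -5.2702


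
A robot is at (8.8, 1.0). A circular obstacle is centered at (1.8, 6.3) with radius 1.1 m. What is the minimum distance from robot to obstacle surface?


center_dist = sqrt((8.8-1.8)^2 + (1.0-6.3)^2)
= sqrt(49.0 + 28.09)
= 8.7801
min_dist = center_dist - radius = 8.7801 - 1.1 = 7.6801 m


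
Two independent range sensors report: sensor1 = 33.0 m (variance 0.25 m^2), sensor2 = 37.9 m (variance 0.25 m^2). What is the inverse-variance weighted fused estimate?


w1 = (1/var1) / (1/var1 + 1/var2)
   = 4.0 / (4.0 + 4.0) = 0.5
w2 = 1 - w1 = 0.5
fused = w1*s1 + w2*s2 = 16.5 + 18.95
= 35.45 m


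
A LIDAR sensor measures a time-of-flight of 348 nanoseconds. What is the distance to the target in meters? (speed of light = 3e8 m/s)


tof = 348 ns = 3.48e-07 s
dist = c * tof / 2
= 3e8 * 3.48e-07 / 2
= 52.2 m


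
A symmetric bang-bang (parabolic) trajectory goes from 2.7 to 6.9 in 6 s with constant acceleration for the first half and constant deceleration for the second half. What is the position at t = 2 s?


Symmetric rest-to-rest: each phase covers (pf-p0)/2 in time T/2. 0.5*a*(T/2)^2 = (pf-p0)/2 => a = 4*(pf-p0)/T^2
a = 4*(6.9-2.7)/6^2 = 0.4667
t = 2 is in the acceleration phase (t <= T/2).
p = p0 + 0.5*a*t^2 = 2.7 + 0.5*0.4667*2^2
= 3.6333


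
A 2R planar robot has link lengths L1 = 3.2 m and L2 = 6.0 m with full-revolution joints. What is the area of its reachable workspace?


r_max = L1 + L2 = 9.2 m
r_min = |L1 - L2| = 2.8 m
Area = pi*(r_max^2 - r_min^2)
= pi*(84.64 - 7.84)
= pi * 76.8
= 241.2743 m^2


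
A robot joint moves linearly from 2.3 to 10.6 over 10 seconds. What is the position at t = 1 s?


s = t/T = 1/10 = 0.1
p(t) = p0 + (pf-p0)*s
= 2.3 + (10.6 - 2.3) * 0.1
= 3.13


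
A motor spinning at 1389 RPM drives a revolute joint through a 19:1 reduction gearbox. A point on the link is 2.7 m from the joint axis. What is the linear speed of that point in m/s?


omega_motor = 1389 * 2*pi/60 = 145.4557 rad/s
omega_joint = omega_motor / 19 = 7.6556 rad/s
v = omega_joint * r = 7.6556 * 2.7
= 20.67 m/s


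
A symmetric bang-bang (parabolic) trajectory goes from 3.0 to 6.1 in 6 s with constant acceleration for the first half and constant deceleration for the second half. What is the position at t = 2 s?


Symmetric rest-to-rest: each phase covers (pf-p0)/2 in time T/2. 0.5*a*(T/2)^2 = (pf-p0)/2 => a = 4*(pf-p0)/T^2
a = 4*(6.1-3.0)/6^2 = 0.3444
t = 2 is in the acceleration phase (t <= T/2).
p = p0 + 0.5*a*t^2 = 3.0 + 0.5*0.3444*2^2
= 3.6889


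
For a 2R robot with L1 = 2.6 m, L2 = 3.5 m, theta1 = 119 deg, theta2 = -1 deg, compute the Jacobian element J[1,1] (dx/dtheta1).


J[1,1] = -L1*sin(t1) - L2*sin(t1+t2)
= -2.6*sin(119) - 3.5*sin(118)
= -5.3643


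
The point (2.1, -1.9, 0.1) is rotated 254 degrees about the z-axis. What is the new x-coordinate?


Rotation about z-axis: x' = x*cos(theta) - y*sin(theta)
= 2.1 * -0.2756 - -1.9 * -0.9613
= -2.4052


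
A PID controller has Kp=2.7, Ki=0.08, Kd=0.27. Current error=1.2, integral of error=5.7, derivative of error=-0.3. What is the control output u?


u = Kp*e + Ki*int(e) + Kd*de/dt
= 2.7*1.2 + 0.08*5.7 + 0.27*(-0.3)
= 3.24 + 0.456 + -0.081
= 3.615


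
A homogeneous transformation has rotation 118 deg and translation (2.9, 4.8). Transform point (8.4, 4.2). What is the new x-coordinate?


x' = cos(theta)*px - sin(theta)*py + tx
= -0.4695*8.4 - 0.8829*4.2 + 2.9
= -4.7519


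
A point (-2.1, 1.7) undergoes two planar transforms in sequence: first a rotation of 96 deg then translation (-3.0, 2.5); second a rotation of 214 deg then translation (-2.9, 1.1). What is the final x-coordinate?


After transform 1:
x1 = cos(96)*-2.1 - sin(96)*1.7 + -3.0 = -4.4712
y1 = sin(96)*-2.1 + cos(96)*1.7 + 2.5 = 0.2338
After transform 2:
x2 = cos(214)*-4.4712 - sin(214)*0.2338 + -2.9
= 0.9375


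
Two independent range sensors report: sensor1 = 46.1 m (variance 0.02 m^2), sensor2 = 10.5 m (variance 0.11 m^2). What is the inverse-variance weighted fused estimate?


w1 = (1/var1) / (1/var1 + 1/var2)
   = 50.0 / (50.0 + 9.0909) = 0.8462
w2 = 1 - w1 = 0.1538
fused = w1*s1 + w2*s2 = 39.0077 + 1.6154
= 40.6231 m


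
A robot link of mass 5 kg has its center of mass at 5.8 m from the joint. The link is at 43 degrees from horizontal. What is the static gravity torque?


tau = m*g*L*cos(angle)
= 5 * 9.81 * 5.8 * cos(43 deg)
= 5 * 9.81 * 5.8 * 0.7314
= 208.0628 Nm


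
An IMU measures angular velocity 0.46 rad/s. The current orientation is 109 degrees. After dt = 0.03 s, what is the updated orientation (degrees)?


delta_theta = w * dt = 0.46 * 0.03 = 0.0138 rad
= 0.7907 deg
theta_new = 109 + 0.7907 = 109.7907 deg


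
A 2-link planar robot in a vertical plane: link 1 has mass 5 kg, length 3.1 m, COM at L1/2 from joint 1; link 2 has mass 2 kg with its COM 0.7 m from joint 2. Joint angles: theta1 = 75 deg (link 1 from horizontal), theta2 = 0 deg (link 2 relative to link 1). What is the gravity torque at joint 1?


Horizontal distance from joint 1 to link-1 COM:
  x_c1 = (L1/2)*cos(t1) = 1.55 * 0.2588 = 0.4012 m
Horizontal distance from joint 1 to link-2 COM:
  x_c2 = L1*cos(t1) + Lc2*cos(t1+t2)
       = 3.1*0.2588 + 0.7*0.2588 = 0.9835 m
tau1 = m1*g*x_c1 + m2*g*x_c2
     = 5*9.81*0.4012 + 2*9.81*0.9835
     = 19.6774 + 19.2965
     = 38.9739 Nm
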